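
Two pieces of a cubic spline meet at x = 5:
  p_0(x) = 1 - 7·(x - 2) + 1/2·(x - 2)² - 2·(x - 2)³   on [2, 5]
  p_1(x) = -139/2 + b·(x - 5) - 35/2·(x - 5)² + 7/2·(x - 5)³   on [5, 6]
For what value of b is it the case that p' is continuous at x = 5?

-58

p_0'(x) = -7 + 1·(x - 2) - 6·(x - 2)², so p_0'(5) = -58. On the right, p_1'(5) = b, so b = -58.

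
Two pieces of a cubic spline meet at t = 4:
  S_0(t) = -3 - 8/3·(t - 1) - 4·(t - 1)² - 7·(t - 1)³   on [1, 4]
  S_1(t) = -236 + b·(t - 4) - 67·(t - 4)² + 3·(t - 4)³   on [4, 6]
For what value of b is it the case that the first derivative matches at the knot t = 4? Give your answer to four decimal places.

S_0'(t) = -8/3 - 8·(t - 1) - 21·(t - 1)², so S_0'(4) = -647/3. On the right, S_1'(4) = b, so b = -647/3.

-215.6667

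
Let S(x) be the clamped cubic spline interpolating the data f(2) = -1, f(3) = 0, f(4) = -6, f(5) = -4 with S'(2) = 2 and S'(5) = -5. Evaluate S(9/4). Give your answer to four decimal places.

Put M_i = S'' at the i-th knot. Here h = (1, 1, 1) and Δ = (1, -6, 2), so the interior equations h_(i-1)·M_(i-1) + 2(h_(i-1)+h_i)·M_i + h_i·M_(i+1) = 6(Δ_i − Δ_(i-1)) read
  1·M_0 + 4·M_1 + 1·M_2 = 6(Δ_1 - Δ_0) = -42
  1·M_1 + 4·M_2 + 1·M_3 = 6(Δ_2 - Δ_1) = 48
Clamped end conditions give two more equations: 2h_0·M_0 + h_0·M_1 = 6(Δ_0 - S'(2)) = -6 and h_2·M_2 + 2h_2·M_3 = 6(S'(5) - Δ_2) = -42.
Solving: M_0 = 92/15, M_1 = -274/15, M_2 = 374/15, M_3 = -502/15.
On [2, 3], S(x) = -1 + 2·(x - 2) + 46/15·(x - 2)² - 61/15·(x - 2)³.
With (x - 2) = 1/4: S(9/4) = -119/320.

-0.3719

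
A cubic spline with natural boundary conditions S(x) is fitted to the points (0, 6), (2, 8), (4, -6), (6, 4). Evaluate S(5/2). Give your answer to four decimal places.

4.6750

Put σ_i = S'' at the i-th knot. Here h = (2, 2, 2) and Δ = (1, -7, 5), so the interior equations h_(i-1)·σ_(i-1) + 2(h_(i-1)+h_i)·σ_i + h_i·σ_(i+1) = 6(Δ_i − Δ_(i-1)) read
  2·σ_0 + 8·σ_1 + 2·σ_2 = 6(Δ_1 - Δ_0) = -48
  2·σ_1 + 8·σ_2 + 2·σ_3 = 6(Δ_2 - Δ_1) = 72
Natural end conditions: σ_0 = σ_3 = 0.
Solving: σ_0 = 0, σ_1 = -44/5, σ_2 = 56/5, σ_3 = 0.
On [2, 4], S(x) = 8 - 73/15·(x - 2) - 22/5·(x - 2)² + 5/3·(x - 2)³.
With (x - 2) = 1/2: S(5/2) = 187/40.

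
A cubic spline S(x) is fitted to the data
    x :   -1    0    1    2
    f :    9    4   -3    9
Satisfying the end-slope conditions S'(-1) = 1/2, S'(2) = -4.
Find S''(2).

Write M_i for S''(x_i). With h_i = 1, 1, 1 and divided differences Δ_i = -5, -7, 12, the continuity of S' gives the tridiagonal system
  1·M_0 + 4·M_1 + 1·M_2 = 6(Δ_1 - Δ_0) = -12
  1·M_1 + 4·M_2 + 1·M_3 = 6(Δ_2 - Δ_1) = 114
Clamped end conditions give two more equations: 2h_0·M_0 + h_0·M_1 = 6(Δ_0 - S'(-1)) = -33 and h_2·M_2 + 2h_2·M_3 = 6(S'(2) - Δ_2) = -96.
Hence M_0 = -10, M_1 = -13, M_2 = 50, M_3 = -73.

-73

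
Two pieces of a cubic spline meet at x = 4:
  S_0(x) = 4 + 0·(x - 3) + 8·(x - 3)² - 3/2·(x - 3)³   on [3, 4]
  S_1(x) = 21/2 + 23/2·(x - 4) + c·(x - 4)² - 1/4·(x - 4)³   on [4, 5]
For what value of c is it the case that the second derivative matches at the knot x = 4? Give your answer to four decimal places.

S_0''(x) = 16 - 9·(x - 3), so S_0''(4) = 7. On the right, S_1''(4) = 2c, so c = 7/2.

3.5000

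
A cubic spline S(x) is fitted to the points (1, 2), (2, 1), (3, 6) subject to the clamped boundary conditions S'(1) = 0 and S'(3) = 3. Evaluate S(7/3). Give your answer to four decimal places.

2.4074

Let M_i = S''(x_i). Step sizes h_i = 1, 1; slopes of the chords Δ_i = (y_(i+1) - y_i)/h_i = -1, 5.
  1·M_0 + 4·M_1 + 1·M_2 = 6(Δ_1 - Δ_0) = 36
Clamped end conditions give two more equations: 2h_0·M_0 + h_0·M_1 = 6(Δ_0 - S'(1)) = -6 and h_1·M_1 + 2h_1·M_2 = 6(S'(3) - Δ_1) = -12.
Solving the tridiagonal system: M_0 = -21/2, M_1 = 15, M_2 = -27/2.
On [2, 3], S(x) = 1 + 9/4·(x - 2) + 15/2·(x - 2)² - 19/4·(x - 2)³.
With (x - 2) = 1/3: S(7/3) = 65/27.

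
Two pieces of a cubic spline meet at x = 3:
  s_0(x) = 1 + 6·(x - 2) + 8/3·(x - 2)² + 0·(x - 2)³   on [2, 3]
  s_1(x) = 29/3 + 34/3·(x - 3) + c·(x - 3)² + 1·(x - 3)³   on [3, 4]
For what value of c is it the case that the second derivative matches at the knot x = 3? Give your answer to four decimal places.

s_0''(x) = 16/3 + 0·(x - 2), so s_0''(3) = 16/3. On the right, s_1''(3) = 2c, so c = 8/3.

2.6667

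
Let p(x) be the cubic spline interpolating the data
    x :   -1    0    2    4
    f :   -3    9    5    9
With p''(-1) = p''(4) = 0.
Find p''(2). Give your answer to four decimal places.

7.0909

Put M_i = p'' at the i-th knot. Here h = (1, 2, 2) and Δ = (12, -2, 2), so the interior equations h_(i-1)·M_(i-1) + 2(h_(i-1)+h_i)·M_i + h_i·M_(i+1) = 6(Δ_i − Δ_(i-1)) read
  1·M_0 + 6·M_1 + 2·M_2 = 6(Δ_1 - Δ_0) = -84
  2·M_1 + 8·M_2 + 2·M_3 = 6(Δ_2 - Δ_1) = 24
Natural end conditions: M_0 = M_3 = 0.
Forward elimination and back-substitution give M_0 = 0, M_1 = -180/11, M_2 = 78/11, M_3 = 0.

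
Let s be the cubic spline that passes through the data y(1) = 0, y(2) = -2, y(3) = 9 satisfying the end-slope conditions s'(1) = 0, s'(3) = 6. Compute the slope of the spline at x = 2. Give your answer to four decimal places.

Put σ_i = s'' at the i-th knot. Here h = (1, 1) and Δ = (-2, 11), so the interior equations h_(i-1)·σ_(i-1) + 2(h_(i-1)+h_i)·σ_i + h_i·σ_(i+1) = 6(Δ_i − Δ_(i-1)) read
  1·σ_0 + 4·σ_1 + 1·σ_2 = 6(Δ_1 - Δ_0) = 78
Clamped end conditions give two more equations: 2h_0·σ_0 + h_0·σ_1 = 6(Δ_0 - s'(1)) = -12 and h_1·σ_1 + 2h_1·σ_2 = 6(s'(3) - Δ_1) = -30.
Hence σ_0 = -45/2, σ_1 = 33, σ_2 = -63/2.
On [2, 3], s'(x) = b_1 + 2c_1·(x - 2) + 3d_1·(x - 2)² with b_1 = Δ_1 - h_1(2σ_1 + σ_2)/6 = 21/4, c_1 = σ_1/2 = 33/2, d_1 = (σ_2 - σ_1)/(6h_1) = -43/4. So s'(2) = 21/4.

5.2500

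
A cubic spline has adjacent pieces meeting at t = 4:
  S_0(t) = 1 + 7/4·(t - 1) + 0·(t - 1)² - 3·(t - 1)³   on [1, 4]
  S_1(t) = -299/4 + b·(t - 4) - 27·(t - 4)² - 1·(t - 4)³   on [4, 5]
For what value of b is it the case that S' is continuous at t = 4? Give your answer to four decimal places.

-79.2500

S_0'(t) = 7/4 + 0·(t - 1) - 9·(t - 1)², so S_0'(4) = -317/4. On the right, S_1'(4) = b, so b = -317/4.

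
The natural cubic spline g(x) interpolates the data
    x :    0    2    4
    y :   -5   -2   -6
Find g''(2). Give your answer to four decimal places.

-2.6250

Let M_i = g''(x_i). Step sizes h_i = 2, 2; slopes of the chords Δ_i = (y_(i+1) - y_i)/h_i = 3/2, -2.
  2·M_0 + 8·M_1 + 2·M_2 = 6(Δ_1 - Δ_0) = -21
Natural end conditions: M_0 = M_2 = 0.
Solving the tridiagonal system: M_0 = 0, M_1 = -21/8, M_2 = 0.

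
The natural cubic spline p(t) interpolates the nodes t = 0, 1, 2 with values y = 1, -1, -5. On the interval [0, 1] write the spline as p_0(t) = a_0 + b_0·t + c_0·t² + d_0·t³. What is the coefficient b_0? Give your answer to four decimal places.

-1.5000

With m_i denoting the second derivative at x_i, h_i = 1, 1, and Δ_i = (y_(i+1) − y_i)/h_i = -2, -4:
  1·m_0 + 4·m_1 + 1·m_2 = 6(Δ_1 - Δ_0) = -12
Natural end conditions: m_0 = m_2 = 0.
Hence m_0 = 0, m_1 = -3, m_2 = 0.
On [0, 1], with p_0(t) = a_0 + b_0·t + c_0·t² + d_0·t³: c_0 = m_0/2 = 0, d_0 = (m_1 - m_0)/(6h_0) = -1/2, b_0 = Δ_0 - h_0(2m_0 + m_1)/6 = -3/2.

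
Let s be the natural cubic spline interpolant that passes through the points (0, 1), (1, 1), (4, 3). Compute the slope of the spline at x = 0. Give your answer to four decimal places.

Write M_i for s''(x_i). With h_i = 1, 3 and divided differences Δ_i = 0, 2/3, the continuity of s' gives the tridiagonal system
  1·M_0 + 8·M_1 + 3·M_2 = 6(Δ_1 - Δ_0) = 4
Natural end conditions: M_0 = M_2 = 0.
Forward elimination and back-substitution give M_0 = 0, M_1 = 1/2, M_2 = 0.
On [0, 1], s'(x) = b_0 + 2c_0·x + 3d_0·x² with b_0 = Δ_0 - h_0(2M_0 + M_1)/6 = -1/12, c_0 = M_0/2 = 0, d_0 = (M_1 - M_0)/(6h_0) = 1/12. So s'(0) = -1/12.

-0.0833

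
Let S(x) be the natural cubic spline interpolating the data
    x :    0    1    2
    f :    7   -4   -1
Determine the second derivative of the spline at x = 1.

21

With σ_i denoting the second derivative at x_i, h_i = 1, 1, and Δ_i = (y_(i+1) − y_i)/h_i = -11, 3:
  1·σ_0 + 4·σ_1 + 1·σ_2 = 6(Δ_1 - Δ_0) = 84
Natural end conditions: σ_0 = σ_2 = 0.
Solving: σ_0 = 0, σ_1 = 21, σ_2 = 0.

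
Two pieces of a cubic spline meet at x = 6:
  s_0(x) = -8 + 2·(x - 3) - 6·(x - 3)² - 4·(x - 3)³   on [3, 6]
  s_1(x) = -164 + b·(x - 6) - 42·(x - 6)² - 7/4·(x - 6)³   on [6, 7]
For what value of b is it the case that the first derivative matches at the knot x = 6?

s_0'(x) = 2 - 12·(x - 3) - 12·(x - 3)², so s_0'(6) = -142. On the right, s_1'(6) = b, so b = -142.

-142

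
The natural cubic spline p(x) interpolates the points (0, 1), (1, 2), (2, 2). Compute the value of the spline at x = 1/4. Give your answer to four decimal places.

With M_i denoting the second derivative at x_i, h_i = 1, 1, and Δ_i = (y_(i+1) − y_i)/h_i = 1, 0:
  1·M_0 + 4·M_1 + 1·M_2 = 6(Δ_1 - Δ_0) = -6
Natural end conditions: M_0 = M_2 = 0.
Solving the tridiagonal system: M_0 = 0, M_1 = -3/2, M_2 = 0.
On [0, 1], p(x) = 1 + 5/4·x + 0·x² - 1/4·x³.
With x = 1/4: p(1/4) = 335/256.

1.3086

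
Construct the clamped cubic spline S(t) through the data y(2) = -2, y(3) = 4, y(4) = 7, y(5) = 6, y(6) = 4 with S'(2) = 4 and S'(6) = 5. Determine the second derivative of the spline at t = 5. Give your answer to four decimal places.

-6.9286

Let M_i = S''(x_i). Step sizes h_i = 1, 1, 1, 1; slopes of the chords Δ_i = (y_(i+1) - y_i)/h_i = 6, 3, -1, -2.
  1·M_0 + 4·M_1 + 1·M_2 = 6(Δ_1 - Δ_0) = -18
  1·M_1 + 4·M_2 + 1·M_3 = 6(Δ_2 - Δ_1) = -24
  1·M_2 + 4·M_3 + 1·M_4 = 6(Δ_3 - Δ_2) = -6
Clamped end conditions give two more equations: 2h_0·M_0 + h_0·M_1 = 6(Δ_0 - S'(2)) = 12 and h_3·M_3 + 2h_3·M_4 = 6(S'(6) - Δ_3) = 42.
Forward elimination and back-substitution give M_0 = 253/28, M_1 = -85/14, M_2 = -11/4, M_3 = -97/14, M_4 = 685/28.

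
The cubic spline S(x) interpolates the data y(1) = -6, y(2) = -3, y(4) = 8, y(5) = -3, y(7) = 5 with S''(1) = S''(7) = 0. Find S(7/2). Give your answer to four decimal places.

Let M_i = S''(x_i). Step sizes h_i = 1, 2, 1, 2; slopes of the chords Δ_i = (y_(i+1) - y_i)/h_i = 3, 11/2, -11, 4.
  1·M_0 + 6·M_1 + 2·M_2 = 6(Δ_1 - Δ_0) = 15
  2·M_1 + 6·M_2 + 1·M_3 = 6(Δ_2 - Δ_1) = -99
  1·M_2 + 6·M_3 + 2·M_4 = 6(Δ_3 - Δ_2) = 90
Natural end conditions: M_0 = M_4 = 0.
Solving the tridiagonal system: M_0 = 0, M_1 = 631/62, M_2 = -714/31, M_3 = 584/31, M_4 = 0.
On [2, 4], S(x) = -3 + 1189/186·(x - 2) + 631/124·(x - 2)² - 2059/744·(x - 2)³.
With (x - 2) = 3/2: S(7/2) = 17257/1984.

8.6981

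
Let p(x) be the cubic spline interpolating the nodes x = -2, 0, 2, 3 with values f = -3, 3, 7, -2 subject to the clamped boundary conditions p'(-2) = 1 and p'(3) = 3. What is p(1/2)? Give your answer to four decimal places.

6.2500

Put σ_i = p'' at the i-th knot. Here h = (2, 2, 1) and Δ = (3, 2, -9), so the interior equations h_(i-1)·σ_(i-1) + 2(h_(i-1)+h_i)·σ_i + h_i·σ_(i+1) = 6(Δ_i − Δ_(i-1)) read
  2·σ_0 + 8·σ_1 + 2·σ_2 = 6(Δ_1 - Δ_0) = -6
  2·σ_1 + 6·σ_2 + 1·σ_3 = 6(Δ_2 - Δ_1) = -66
Clamped end conditions give two more equations: 2h_0·σ_0 + h_0·σ_1 = 6(Δ_0 - p'(-2)) = 12 and h_2·σ_2 + 2h_2·σ_3 = 6(p'(3) - Δ_2) = 72.
Forward elimination and back-substitution give σ_0 = 1, σ_1 = 4, σ_2 = -20, σ_3 = 46.
On [0, 2], p(x) = 3 + 6·x + 2·x² - 2·x³.
With x = 1/2: p(1/2) = 25/4.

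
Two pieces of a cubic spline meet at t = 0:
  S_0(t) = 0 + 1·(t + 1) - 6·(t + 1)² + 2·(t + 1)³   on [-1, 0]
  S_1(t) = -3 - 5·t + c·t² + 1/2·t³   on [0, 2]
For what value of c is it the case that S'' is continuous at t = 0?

0

S_0''(t) = -12 + 12·(t + 1), so S_0''(0) = 0. On the right, S_1''(0) = 2c, so c = 0.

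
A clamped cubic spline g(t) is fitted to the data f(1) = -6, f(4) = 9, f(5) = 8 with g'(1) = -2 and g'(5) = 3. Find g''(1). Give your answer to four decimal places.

12.7500

Let M_i = g''(x_i). Step sizes h_i = 3, 1; slopes of the chords Δ_i = (y_(i+1) - y_i)/h_i = 5, -1.
  3·M_0 + 8·M_1 + 1·M_2 = 6(Δ_1 - Δ_0) = -36
Clamped end conditions give two more equations: 2h_0·M_0 + h_0·M_1 = 6(Δ_0 - g'(1)) = 42 and h_1·M_1 + 2h_1·M_2 = 6(g'(5) - Δ_1) = 24.
Solving the tridiagonal system: M_0 = 51/4, M_1 = -23/2, M_2 = 71/4.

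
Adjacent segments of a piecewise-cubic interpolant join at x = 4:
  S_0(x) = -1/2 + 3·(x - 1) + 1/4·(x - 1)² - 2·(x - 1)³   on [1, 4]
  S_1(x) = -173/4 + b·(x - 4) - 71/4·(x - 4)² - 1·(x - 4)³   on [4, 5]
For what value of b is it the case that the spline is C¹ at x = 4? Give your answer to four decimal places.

S_0'(x) = 3 + 1/2·(x - 1) - 6·(x - 1)², so S_0'(4) = -99/2. On the right, S_1'(4) = b, so b = -99/2.

-49.5000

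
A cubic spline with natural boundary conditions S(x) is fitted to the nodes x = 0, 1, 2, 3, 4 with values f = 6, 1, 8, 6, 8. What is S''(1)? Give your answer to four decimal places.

23.5714

Write σ_i for S''(x_i). With h_i = 1, 1, 1, 1 and divided differences Δ_i = -5, 7, -2, 2, the continuity of S' gives the tridiagonal system
  1·σ_0 + 4·σ_1 + 1·σ_2 = 6(Δ_1 - Δ_0) = 72
  1·σ_1 + 4·σ_2 + 1·σ_3 = 6(Δ_2 - Δ_1) = -54
  1·σ_2 + 4·σ_3 + 1·σ_4 = 6(Δ_3 - Δ_2) = 24
Natural end conditions: σ_0 = σ_4 = 0.
Hence σ_0 = 0, σ_1 = 165/7, σ_2 = -156/7, σ_3 = 81/7, σ_4 = 0.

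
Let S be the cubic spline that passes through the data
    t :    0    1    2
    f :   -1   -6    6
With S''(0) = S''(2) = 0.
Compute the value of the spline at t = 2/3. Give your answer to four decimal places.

Let M_i = S''(x_i). Step sizes h_i = 1, 1; slopes of the chords Δ_i = (y_(i+1) - y_i)/h_i = -5, 12.
  1·M_0 + 4·M_1 + 1·M_2 = 6(Δ_1 - Δ_0) = 102
Natural end conditions: M_0 = M_2 = 0.
Forward elimination and back-substitution give M_0 = 0, M_1 = 51/2, M_2 = 0.
On [0, 1], S(t) = -1 - 37/4·t + 0·t² + 17/4·t³.
With t = 2/3: S(2/3) = -319/54.

-5.9074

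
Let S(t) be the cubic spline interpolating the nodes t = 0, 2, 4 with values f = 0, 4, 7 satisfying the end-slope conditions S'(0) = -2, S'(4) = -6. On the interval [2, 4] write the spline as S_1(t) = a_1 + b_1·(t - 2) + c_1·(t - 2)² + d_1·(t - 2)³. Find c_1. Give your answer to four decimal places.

0.6250

With M_i denoting the second derivative at x_i, h_i = 2, 2, and Δ_i = (y_(i+1) − y_i)/h_i = 2, 3/2:
  2·M_0 + 8·M_1 + 2·M_2 = 6(Δ_1 - Δ_0) = -3
Clamped end conditions give two more equations: 2h_0·M_0 + h_0·M_1 = 6(Δ_0 - S'(0)) = 24 and h_1·M_1 + 2h_1·M_2 = 6(S'(4) - Δ_1) = -45.
Solving: M_0 = 43/8, M_1 = 5/4, M_2 = -95/8.
On [2, 4], with S_1(t) = a_1 + b_1·(t - 2) + c_1·(t - 2)² + d_1·(t - 2)³: c_1 = M_1/2 = 5/8, d_1 = (M_2 - M_1)/(6h_1) = -35/32, b_1 = Δ_1 - h_1(2M_1 + M_2)/6 = 37/8.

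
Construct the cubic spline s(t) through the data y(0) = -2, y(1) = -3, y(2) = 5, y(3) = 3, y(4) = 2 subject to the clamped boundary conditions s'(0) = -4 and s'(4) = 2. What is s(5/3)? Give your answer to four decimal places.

2.6984

Let σ_i = s''(x_i). Step sizes h_i = 1, 1, 1, 1; slopes of the chords Δ_i = (y_(i+1) - y_i)/h_i = -1, 8, -2, -1.
  1·σ_0 + 4·σ_1 + 1·σ_2 = 6(Δ_1 - Δ_0) = 54
  1·σ_1 + 4·σ_2 + 1·σ_3 = 6(Δ_2 - Δ_1) = -60
  1·σ_2 + 4·σ_3 + 1·σ_4 = 6(Δ_3 - Δ_2) = 6
Clamped end conditions give two more equations: 2h_0·σ_0 + h_0·σ_1 = 6(Δ_0 - s'(0)) = 18 and h_3·σ_3 + 2h_3·σ_4 = 6(s'(4) - Δ_3) = 18.
Hence σ_0 = -3/7, σ_1 = 132/7, σ_2 = -21, σ_3 = 36/7, σ_4 = 45/7.
On [1, 2], s(t) = -3 + 73/14·(t - 1) + 66/7·(t - 1)² - 93/14·(t - 1)³.
With (t - 1) = 2/3: s(5/3) = 170/63.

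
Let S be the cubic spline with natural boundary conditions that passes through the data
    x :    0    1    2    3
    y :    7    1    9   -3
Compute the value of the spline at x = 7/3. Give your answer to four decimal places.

Put σ_i = S'' at the i-th knot. Here h = (1, 1, 1) and Δ = (-6, 8, -12), so the interior equations h_(i-1)·σ_(i-1) + 2(h_(i-1)+h_i)·σ_i + h_i·σ_(i+1) = 6(Δ_i − Δ_(i-1)) read
  1·σ_0 + 4·σ_1 + 1·σ_2 = 6(Δ_1 - Δ_0) = 84
  1·σ_1 + 4·σ_2 + 1·σ_3 = 6(Δ_2 - Δ_1) = -120
Natural end conditions: σ_0 = σ_3 = 0.
Solving the tridiagonal system: σ_0 = 0, σ_1 = 152/5, σ_2 = -188/5, σ_3 = 0.
On [2, 3], S(x) = 9 + 8/15·(x - 2) - 94/5·(x - 2)² + 94/15·(x - 2)³.
With (x - 2) = 1/3: S(7/3) = 593/81.

7.3210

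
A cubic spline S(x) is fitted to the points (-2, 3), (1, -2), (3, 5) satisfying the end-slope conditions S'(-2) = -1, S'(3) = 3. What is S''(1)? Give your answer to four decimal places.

Put M_i = S'' at the i-th knot. Here h = (3, 2) and Δ = (-5/3, 7/2), so the interior equations h_(i-1)·M_(i-1) + 2(h_(i-1)+h_i)·M_i + h_i·M_(i+1) = 6(Δ_i − Δ_(i-1)) read
  3·M_0 + 10·M_1 + 2·M_2 = 6(Δ_1 - Δ_0) = 31
Clamped end conditions give two more equations: 2h_0·M_0 + h_0·M_1 = 6(Δ_0 - S'(-2)) = -4 and h_1·M_1 + 2h_1·M_2 = 6(S'(3) - Δ_1) = -3.
Solving: M_0 = -89/30, M_1 = 23/5, M_2 = -61/20.

4.6000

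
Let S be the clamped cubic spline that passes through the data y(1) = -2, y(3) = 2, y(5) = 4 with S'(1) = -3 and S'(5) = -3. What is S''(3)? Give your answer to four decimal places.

-1.5000

With M_i denoting the second derivative at x_i, h_i = 2, 2, and Δ_i = (y_(i+1) − y_i)/h_i = 2, 1:
  2·M_0 + 8·M_1 + 2·M_2 = 6(Δ_1 - Δ_0) = -6
Clamped end conditions give two more equations: 2h_0·M_0 + h_0·M_1 = 6(Δ_0 - S'(1)) = 30 and h_1·M_1 + 2h_1·M_2 = 6(S'(5) - Δ_1) = -24.
Forward elimination and back-substitution give M_0 = 33/4, M_1 = -3/2, M_2 = -21/4.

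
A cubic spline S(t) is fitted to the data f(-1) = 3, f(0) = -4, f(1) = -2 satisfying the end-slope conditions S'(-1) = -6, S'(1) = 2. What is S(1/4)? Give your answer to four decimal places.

Put m_i = S'' at the i-th knot. Here h = (1, 1) and Δ = (-7, 2), so the interior equations h_(i-1)·m_(i-1) + 2(h_(i-1)+h_i)·m_i + h_i·m_(i+1) = 6(Δ_i − Δ_(i-1)) read
  1·m_0 + 4·m_1 + 1·m_2 = 6(Δ_1 - Δ_0) = 54
Clamped end conditions give two more equations: 2h_0·m_0 + h_0·m_1 = 6(Δ_0 - S'(-1)) = -6 and h_1·m_1 + 2h_1·m_2 = 6(S'(1) - Δ_1) = 0.
Forward elimination and back-substitution give m_0 = -25/2, m_1 = 19, m_2 = -19/2.
On [0, 1], S(t) = -4 - 11/4·t + 19/2·t² - 19/4·t³.
With t = 1/4: S(1/4) = -1067/256.

-4.1680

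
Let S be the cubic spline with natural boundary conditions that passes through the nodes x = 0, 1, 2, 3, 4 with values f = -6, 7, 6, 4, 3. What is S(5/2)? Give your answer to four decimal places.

Put σ_i = S'' at the i-th knot. Here h = (1, 1, 1, 1) and Δ = (13, -1, -2, -1), so the interior equations h_(i-1)·σ_(i-1) + 2(h_(i-1)+h_i)·σ_i + h_i·σ_(i+1) = 6(Δ_i − Δ_(i-1)) read
  1·σ_0 + 4·σ_1 + 1·σ_2 = 6(Δ_1 - Δ_0) = -84
  1·σ_1 + 4·σ_2 + 1·σ_3 = 6(Δ_2 - Δ_1) = -6
  1·σ_2 + 4·σ_3 + 1·σ_4 = 6(Δ_3 - Δ_2) = 6
Natural end conditions: σ_0 = σ_4 = 0.
Solving: σ_0 = 0, σ_1 = -615/28, σ_2 = 27/7, σ_3 = 15/28, σ_4 = 0.
On [2, 3], S(x) = 6 - 27/8·(x - 2) + 27/14·(x - 2)² - 31/56·(x - 2)³.
With (x - 2) = 1/2: S(5/2) = 2117/448.

4.7254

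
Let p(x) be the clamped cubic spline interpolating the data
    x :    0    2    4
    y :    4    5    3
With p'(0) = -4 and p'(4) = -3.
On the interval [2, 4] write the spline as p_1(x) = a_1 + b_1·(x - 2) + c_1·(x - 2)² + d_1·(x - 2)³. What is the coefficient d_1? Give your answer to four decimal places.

Let M_i = p''(x_i). Step sizes h_i = 2, 2; slopes of the chords Δ_i = (y_(i+1) - y_i)/h_i = 1/2, -1.
  2·M_0 + 8·M_1 + 2·M_2 = 6(Δ_1 - Δ_0) = -9
Clamped end conditions give two more equations: 2h_0·M_0 + h_0·M_1 = 6(Δ_0 - p'(0)) = 27 and h_1·M_1 + 2h_1·M_2 = 6(p'(4) - Δ_1) = -12.
Solving: M_0 = 65/8, M_1 = -11/4, M_2 = -13/8.
On [2, 4], with p_1(x) = a_1 + b_1·(x - 2) + c_1·(x - 2)² + d_1·(x - 2)³: c_1 = M_1/2 = -11/8, d_1 = (M_2 - M_1)/(6h_1) = 3/32, b_1 = Δ_1 - h_1(2M_1 + M_2)/6 = 11/8.

0.0938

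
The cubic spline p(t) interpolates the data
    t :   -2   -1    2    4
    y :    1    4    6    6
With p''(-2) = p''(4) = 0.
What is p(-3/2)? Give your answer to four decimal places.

2.6127

Write M_i for p''(x_i). With h_i = 1, 3, 2 and divided differences Δ_i = 3, 2/3, 0, the continuity of p' gives the tridiagonal system
  1·M_0 + 8·M_1 + 3·M_2 = 6(Δ_1 - Δ_0) = -14
  3·M_1 + 10·M_2 + 2·M_3 = 6(Δ_2 - Δ_1) = -4
Natural end conditions: M_0 = M_3 = 0.
Forward elimination and back-substitution give M_0 = 0, M_1 = -128/71, M_2 = 10/71, M_3 = 0.
On [-2, -1], p(t) = 1 + 703/213·(t + 2) + 0·(t + 2)² - 64/213·(t + 2)³.
With (t + 2) = 1/2: p(-3/2) = 371/142.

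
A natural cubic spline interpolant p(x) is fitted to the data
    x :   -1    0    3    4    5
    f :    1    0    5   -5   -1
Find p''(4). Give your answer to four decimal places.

24.6604

With m_i denoting the second derivative at x_i, h_i = 1, 3, 1, 1, and Δ_i = (y_(i+1) − y_i)/h_i = -1, 5/3, -10, 4:
  1·m_0 + 8·m_1 + 3·m_2 = 6(Δ_1 - Δ_0) = 16
  3·m_1 + 8·m_2 + 1·m_3 = 6(Δ_2 - Δ_1) = -70
  1·m_2 + 4·m_3 + 1·m_4 = 6(Δ_3 - Δ_2) = 84
Natural end conditions: m_0 = m_4 = 0.
Forward elimination and back-substitution give m_0 = 0, m_1 = 397/53, m_2 = -776/53, m_3 = 1307/53, m_4 = 0.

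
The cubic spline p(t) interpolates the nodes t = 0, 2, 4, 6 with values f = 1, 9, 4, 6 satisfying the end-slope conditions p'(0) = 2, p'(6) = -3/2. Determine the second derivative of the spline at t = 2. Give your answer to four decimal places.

Put M_i = p'' at the i-th knot. Here h = (2, 2, 2) and Δ = (4, -5/2, 1), so the interior equations h_(i-1)·M_(i-1) + 2(h_(i-1)+h_i)·M_i + h_i·M_(i+1) = 6(Δ_i − Δ_(i-1)) read
  2·M_0 + 8·M_1 + 2·M_2 = 6(Δ_1 - Δ_0) = -39
  2·M_1 + 8·M_2 + 2·M_3 = 6(Δ_2 - Δ_1) = 21
Clamped end conditions give two more equations: 2h_0·M_0 + h_0·M_1 = 6(Δ_0 - p'(0)) = 12 and h_2·M_2 + 2h_2·M_3 = 6(p'(6) - Δ_2) = -15.
Solving: M_0 = 107/15, M_1 = -124/15, M_2 = 193/30, M_3 = -209/30.

-8.2667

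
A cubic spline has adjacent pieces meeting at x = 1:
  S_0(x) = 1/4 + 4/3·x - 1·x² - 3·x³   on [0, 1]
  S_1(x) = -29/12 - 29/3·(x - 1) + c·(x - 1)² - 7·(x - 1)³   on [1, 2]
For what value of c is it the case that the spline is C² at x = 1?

S_0''(x) = -2 - 18·x, so S_0''(1) = -20. On the right, S_1''(1) = 2c, so c = -10.

-10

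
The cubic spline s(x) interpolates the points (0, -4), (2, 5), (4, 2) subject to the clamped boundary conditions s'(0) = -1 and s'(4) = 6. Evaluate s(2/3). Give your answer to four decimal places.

-2.1111

With M_i denoting the second derivative at x_i, h_i = 2, 2, and Δ_i = (y_(i+1) − y_i)/h_i = 9/2, -3/2:
  2·M_0 + 8·M_1 + 2·M_2 = 6(Δ_1 - Δ_0) = -36
Clamped end conditions give two more equations: 2h_0·M_0 + h_0·M_1 = 6(Δ_0 - s'(0)) = 33 and h_1·M_1 + 2h_1·M_2 = 6(s'(4) - Δ_1) = 45.
Solving: M_0 = 29/2, M_1 = -25/2, M_2 = 35/2.
On [0, 2], s(x) = -4 - 1·x + 29/4·x² - 9/4·x³.
With x = 2/3: s(2/3) = -19/9.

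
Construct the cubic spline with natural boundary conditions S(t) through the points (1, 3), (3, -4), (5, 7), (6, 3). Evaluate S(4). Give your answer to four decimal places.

With m_i denoting the second derivative at x_i, h_i = 2, 2, 1, and Δ_i = (y_(i+1) − y_i)/h_i = -7/2, 11/2, -4:
  2·m_0 + 8·m_1 + 2·m_2 = 6(Δ_1 - Δ_0) = 54
  2·m_1 + 6·m_2 + 1·m_3 = 6(Δ_2 - Δ_1) = -57
Natural end conditions: m_0 = m_3 = 0.
Forward elimination and back-substitution give m_0 = 0, m_1 = 219/22, m_2 = -141/11, m_3 = 0.
On [3, 5], S(t) = -4 + 69/22·(t - 3) + 219/44·(t - 3)² - 167/88·(t - 3)³.
With (t - 3) = 1: S(4) = 195/88.

2.2159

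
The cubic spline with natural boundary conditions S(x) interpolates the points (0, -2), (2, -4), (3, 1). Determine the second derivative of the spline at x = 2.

With M_i denoting the second derivative at x_i, h_i = 2, 1, and Δ_i = (y_(i+1) − y_i)/h_i = -1, 5:
  2·M_0 + 6·M_1 + 1·M_2 = 6(Δ_1 - Δ_0) = 36
Natural end conditions: M_0 = M_2 = 0.
Hence M_0 = 0, M_1 = 6, M_2 = 0.

6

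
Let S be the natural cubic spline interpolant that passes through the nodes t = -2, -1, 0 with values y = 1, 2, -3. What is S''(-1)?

Write M_i for S''(x_i). With h_i = 1, 1 and divided differences Δ_i = 1, -5, the continuity of S' gives the tridiagonal system
  1·M_0 + 4·M_1 + 1·M_2 = 6(Δ_1 - Δ_0) = -36
Natural end conditions: M_0 = M_2 = 0.
Hence M_0 = 0, M_1 = -9, M_2 = 0.

-9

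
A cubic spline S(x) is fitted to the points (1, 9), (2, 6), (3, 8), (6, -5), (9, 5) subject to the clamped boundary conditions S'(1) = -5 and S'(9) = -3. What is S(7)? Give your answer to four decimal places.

-1.7963

Write M_i for S''(x_i). With h_i = 1, 1, 3, 3 and divided differences Δ_i = -3, 2, -13/3, 10/3, the continuity of S' gives the tridiagonal system
  1·M_0 + 4·M_1 + 1·M_2 = 6(Δ_1 - Δ_0) = 30
  1·M_1 + 8·M_2 + 3·M_3 = 6(Δ_2 - Δ_1) = -38
  3·M_2 + 12·M_3 + 3·M_4 = 6(Δ_3 - Δ_2) = 46
Clamped end conditions give two more equations: 2h_0·M_0 + h_0·M_1 = 6(Δ_0 - S'(1)) = 12 and h_3·M_3 + 2h_3·M_4 = 6(S'(9) - Δ_3) = -38.
Forward elimination and back-substitution give M_0 = 5/4, M_1 = 19/2, M_2 = -37/4, M_3 = 53/6, M_4 = -43/4.
On [6, 9], S(x) = -5 - 1/8·(x - 6) + 53/12·(x - 6)² - 235/216·(x - 6)³.
With (x - 6) = 1: S(7) = -97/54.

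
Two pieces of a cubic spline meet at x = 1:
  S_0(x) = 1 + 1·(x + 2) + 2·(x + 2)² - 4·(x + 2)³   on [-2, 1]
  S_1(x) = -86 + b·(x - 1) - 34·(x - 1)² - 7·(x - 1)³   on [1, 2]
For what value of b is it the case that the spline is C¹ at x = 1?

-95

S_0'(x) = 1 + 4·(x + 2) - 12·(x + 2)², so S_0'(1) = -95. On the right, S_1'(1) = b, so b = -95.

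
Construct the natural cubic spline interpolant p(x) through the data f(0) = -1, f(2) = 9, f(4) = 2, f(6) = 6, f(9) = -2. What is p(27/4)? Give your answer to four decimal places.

6.0901

With σ_i denoting the second derivative at x_i, h_i = 2, 2, 2, 3, and Δ_i = (y_(i+1) − y_i)/h_i = 5, -7/2, 2, -8/3:
  2·σ_0 + 8·σ_1 + 2·σ_2 = 6(Δ_1 - Δ_0) = -51
  2·σ_1 + 8·σ_2 + 2·σ_3 = 6(Δ_2 - Δ_1) = 33
  2·σ_2 + 10·σ_3 + 3·σ_4 = 6(Δ_3 - Δ_2) = -28
Natural end conditions: σ_0 = σ_4 = 0.
Forward elimination and back-substitution give σ_0 = 0, σ_1 = -581/71, σ_2 = 1027/142, σ_3 = -603/142, σ_4 = 0.
On [6, 9], p(x) = 6 + 673/426·(x - 6) - 603/284·(x - 6)² + 67/284·(x - 6)³.
With (x - 6) = 3/4: p(27/4) = 110693/18176.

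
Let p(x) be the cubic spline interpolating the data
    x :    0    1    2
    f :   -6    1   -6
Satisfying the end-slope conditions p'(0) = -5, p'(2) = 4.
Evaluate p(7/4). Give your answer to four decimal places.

-5.4570

Put M_i = p'' at the i-th knot. Here h = (1, 1) and Δ = (7, -7), so the interior equations h_(i-1)·M_(i-1) + 2(h_(i-1)+h_i)·M_i + h_i·M_(i+1) = 6(Δ_i − Δ_(i-1)) read
  1·M_0 + 4·M_1 + 1·M_2 = 6(Δ_1 - Δ_0) = -84
Clamped end conditions give two more equations: 2h_0·M_0 + h_0·M_1 = 6(Δ_0 - p'(0)) = 72 and h_1·M_1 + 2h_1·M_2 = 6(p'(2) - Δ_1) = 66.
Solving the tridiagonal system: M_0 = 123/2, M_1 = -51, M_2 = 117/2.
On [1, 2], p(x) = 1 + 1/4·(x - 1) - 51/2·(x - 1)² + 73/4·(x - 1)³.
With (x - 1) = 3/4: p(7/4) = -1397/256.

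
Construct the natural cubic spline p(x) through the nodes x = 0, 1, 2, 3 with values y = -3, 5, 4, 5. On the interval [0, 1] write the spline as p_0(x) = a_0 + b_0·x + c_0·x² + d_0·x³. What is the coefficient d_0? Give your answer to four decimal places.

-2.5333

Let σ_i = p''(x_i). Step sizes h_i = 1, 1, 1; slopes of the chords Δ_i = (y_(i+1) - y_i)/h_i = 8, -1, 1.
  1·σ_0 + 4·σ_1 + 1·σ_2 = 6(Δ_1 - Δ_0) = -54
  1·σ_1 + 4·σ_2 + 1·σ_3 = 6(Δ_2 - Δ_1) = 12
Natural end conditions: σ_0 = σ_3 = 0.
Solving: σ_0 = 0, σ_1 = -76/5, σ_2 = 34/5, σ_3 = 0.
On [0, 1], with p_0(x) = a_0 + b_0·x + c_0·x² + d_0·x³: c_0 = σ_0/2 = 0, d_0 = (σ_1 - σ_0)/(6h_0) = -38/15, b_0 = Δ_0 - h_0(2σ_0 + σ_1)/6 = 158/15.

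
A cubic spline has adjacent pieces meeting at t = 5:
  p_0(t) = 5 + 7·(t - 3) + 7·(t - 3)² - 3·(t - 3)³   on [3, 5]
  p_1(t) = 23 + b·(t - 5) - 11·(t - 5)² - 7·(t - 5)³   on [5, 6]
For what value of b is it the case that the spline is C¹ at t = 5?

p_0'(t) = 7 + 14·(t - 3) - 9·(t - 3)², so p_0'(5) = -1. On the right, p_1'(5) = b, so b = -1.

-1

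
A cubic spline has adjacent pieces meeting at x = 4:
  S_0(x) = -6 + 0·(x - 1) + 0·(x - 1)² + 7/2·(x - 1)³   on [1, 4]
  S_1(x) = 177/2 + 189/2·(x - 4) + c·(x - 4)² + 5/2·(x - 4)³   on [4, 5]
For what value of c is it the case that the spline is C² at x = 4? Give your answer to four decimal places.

31.5000

S_0''(x) = 0 + 21·(x - 1), so S_0''(4) = 63. On the right, S_1''(4) = 2c, so c = 63/2.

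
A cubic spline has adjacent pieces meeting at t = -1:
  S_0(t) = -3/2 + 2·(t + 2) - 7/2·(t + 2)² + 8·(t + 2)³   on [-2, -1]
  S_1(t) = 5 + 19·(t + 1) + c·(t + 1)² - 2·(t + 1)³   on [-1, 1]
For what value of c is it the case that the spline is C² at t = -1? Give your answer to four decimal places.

S_0''(t) = -7 + 48·(t + 2), so S_0''(-1) = 41. On the right, S_1''(-1) = 2c, so c = 41/2.

20.5000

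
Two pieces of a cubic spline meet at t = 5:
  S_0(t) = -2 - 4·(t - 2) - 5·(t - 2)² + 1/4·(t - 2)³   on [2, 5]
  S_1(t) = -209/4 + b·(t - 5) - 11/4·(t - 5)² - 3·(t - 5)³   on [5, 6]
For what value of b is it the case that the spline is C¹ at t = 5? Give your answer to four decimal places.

-27.2500

S_0'(t) = -4 - 10·(t - 2) + 3/4·(t - 2)², so S_0'(5) = -109/4. On the right, S_1'(5) = b, so b = -109/4.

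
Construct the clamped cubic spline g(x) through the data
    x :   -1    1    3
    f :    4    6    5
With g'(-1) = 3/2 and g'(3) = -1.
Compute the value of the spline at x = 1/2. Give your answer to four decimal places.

With M_i denoting the second derivative at x_i, h_i = 2, 2, and Δ_i = (y_(i+1) − y_i)/h_i = 1, -1/2:
  2·M_0 + 8·M_1 + 2·M_2 = 6(Δ_1 - Δ_0) = -9
Clamped end conditions give two more equations: 2h_0·M_0 + h_0·M_1 = 6(Δ_0 - g'(-1)) = -3 and h_1·M_1 + 2h_1·M_2 = 6(g'(3) - Δ_1) = -3.
Hence M_0 = -1/4, M_1 = -1, M_2 = -1/4.
On [-1, 1], g(x) = 4 + 3/2·(x + 1) - 1/8·(x + 1)² - 1/16·(x + 1)³.
With (x + 1) = 3/2: g(1/2) = 737/128.

5.7578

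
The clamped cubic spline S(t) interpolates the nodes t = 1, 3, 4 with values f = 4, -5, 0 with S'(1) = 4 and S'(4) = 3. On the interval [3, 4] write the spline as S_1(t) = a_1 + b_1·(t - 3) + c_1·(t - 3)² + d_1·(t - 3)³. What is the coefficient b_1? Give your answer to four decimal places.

Write M_i for S''(x_i). With h_i = 2, 1 and divided differences Δ_i = -9/2, 5, the continuity of S' gives the tridiagonal system
  2·M_0 + 6·M_1 + 1·M_2 = 6(Δ_1 - Δ_0) = 57
Clamped end conditions give two more equations: 2h_0·M_0 + h_0·M_1 = 6(Δ_0 - S'(1)) = -51 and h_1·M_1 + 2h_1·M_2 = 6(S'(4) - Δ_1) = -12.
Forward elimination and back-substitution give M_0 = -271/12, M_1 = 59/3, M_2 = -95/6.
On [3, 4], with S_1(t) = a_1 + b_1·(t - 3) + c_1·(t - 3)² + d_1·(t - 3)³: c_1 = M_1/2 = 59/6, d_1 = (M_2 - M_1)/(6h_1) = -71/12, b_1 = Δ_1 - h_1(2M_1 + M_2)/6 = 13/12.

1.0833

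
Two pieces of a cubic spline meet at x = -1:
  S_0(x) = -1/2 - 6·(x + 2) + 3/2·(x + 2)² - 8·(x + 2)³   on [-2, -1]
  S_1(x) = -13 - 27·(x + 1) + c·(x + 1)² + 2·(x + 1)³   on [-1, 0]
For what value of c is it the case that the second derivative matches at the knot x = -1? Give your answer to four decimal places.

S_0''(x) = 3 - 48·(x + 2), so S_0''(-1) = -45. On the right, S_1''(-1) = 2c, so c = -45/2.

-22.5000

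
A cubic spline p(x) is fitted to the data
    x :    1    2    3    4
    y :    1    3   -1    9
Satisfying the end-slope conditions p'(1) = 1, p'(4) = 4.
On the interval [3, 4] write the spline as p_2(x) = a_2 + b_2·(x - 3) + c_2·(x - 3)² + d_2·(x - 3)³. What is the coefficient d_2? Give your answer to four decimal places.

Put m_i = p'' at the i-th knot. Here h = (1, 1, 1) and Δ = (2, -4, 10), so the interior equations h_(i-1)·m_(i-1) + 2(h_(i-1)+h_i)·m_i + h_i·m_(i+1) = 6(Δ_i − Δ_(i-1)) read
  1·m_0 + 4·m_1 + 1·m_2 = 6(Δ_1 - Δ_0) = -36
  1·m_1 + 4·m_2 + 1·m_3 = 6(Δ_2 - Δ_1) = 84
Clamped end conditions give two more equations: 2h_0·m_0 + h_0·m_1 = 6(Δ_0 - p'(1)) = 6 and h_2·m_2 + 2h_2·m_3 = 6(p'(4) - Δ_2) = -36.
Forward elimination and back-substitution give m_0 = 68/5, m_1 = -106/5, m_2 = 176/5, m_3 = -178/5.
On [3, 4], with p_2(x) = a_2 + b_2·(x - 3) + c_2·(x - 3)² + d_2·(x - 3)³: c_2 = m_2/2 = 88/5, d_2 = (m_3 - m_2)/(6h_2) = -59/5, b_2 = Δ_2 - h_2(2m_2 + m_3)/6 = 21/5.

-11.8000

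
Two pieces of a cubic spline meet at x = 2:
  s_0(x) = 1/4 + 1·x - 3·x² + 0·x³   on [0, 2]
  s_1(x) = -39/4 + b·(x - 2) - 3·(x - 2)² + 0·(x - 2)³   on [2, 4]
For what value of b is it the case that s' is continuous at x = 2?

-11

s_0'(x) = 1 - 6·x + 0·x², so s_0'(2) = -11. On the right, s_1'(2) = b, so b = -11.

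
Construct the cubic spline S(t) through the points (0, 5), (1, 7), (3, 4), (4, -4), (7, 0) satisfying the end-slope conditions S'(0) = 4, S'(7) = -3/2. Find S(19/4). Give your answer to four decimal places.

-5.5570

Put m_i = S'' at the i-th knot. Here h = (1, 2, 1, 3) and Δ = (2, -3/2, -8, 4/3), so the interior equations h_(i-1)·m_(i-1) + 2(h_(i-1)+h_i)·m_i + h_i·m_(i+1) = 6(Δ_i − Δ_(i-1)) read
  1·m_0 + 6·m_1 + 2·m_2 = 6(Δ_1 - Δ_0) = -21
  2·m_1 + 6·m_2 + 1·m_3 = 6(Δ_2 - Δ_1) = -39
  1·m_2 + 8·m_3 + 3·m_4 = 6(Δ_3 - Δ_2) = 56
Clamped end conditions give two more equations: 2h_0·m_0 + h_0·m_1 = 6(Δ_0 - S'(0)) = -12 and h_3·m_3 + 2h_3·m_4 = 6(S'(7) - Δ_3) = -17.
Hence m_0 = -377/61, m_1 = 22/61, m_2 = -518/61, m_3 = 685/61, m_4 = -1546/183.
On [4, 7], S(t) = -4 - 346/61·(t - 4) + 685/122·(t - 4)² - 3601/3294·(t - 4)³.
With (t - 4) = 3/4: S(19/4) = -43389/7808.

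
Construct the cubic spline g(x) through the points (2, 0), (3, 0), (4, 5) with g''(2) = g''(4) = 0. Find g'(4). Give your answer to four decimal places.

6.2500

With M_i denoting the second derivative at x_i, h_i = 1, 1, and Δ_i = (y_(i+1) − y_i)/h_i = 0, 5:
  1·M_0 + 4·M_1 + 1·M_2 = 6(Δ_1 - Δ_0) = 30
Natural end conditions: M_0 = M_2 = 0.
Forward elimination and back-substitution give M_0 = 0, M_1 = 15/2, M_2 = 0.
On [3, 4], g'(x) = b_1 + 2c_1·(x - 3) + 3d_1·(x - 3)² with b_1 = Δ_1 - h_1(2M_1 + M_2)/6 = 5/2, c_1 = M_1/2 = 15/4, d_1 = (M_2 - M_1)/(6h_1) = -5/4. So g'(4) = 25/4.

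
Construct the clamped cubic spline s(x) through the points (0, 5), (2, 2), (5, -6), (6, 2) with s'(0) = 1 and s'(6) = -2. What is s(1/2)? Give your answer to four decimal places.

5.2933

With M_i denoting the second derivative at x_i, h_i = 2, 3, 1, and Δ_i = (y_(i+1) − y_i)/h_i = -3/2, -8/3, 8:
  2·M_0 + 10·M_1 + 3·M_2 = 6(Δ_1 - Δ_0) = -7
  3·M_1 + 8·M_2 + 1·M_3 = 6(Δ_2 - Δ_1) = 64
Clamped end conditions give two more equations: 2h_0·M_0 + h_0·M_1 = 6(Δ_0 - s'(0)) = -15 and h_2·M_2 + 2h_2·M_3 = 6(s'(6) - Δ_2) = -60.
Solving the tridiagonal system: M_0 = -107/78, M_1 = -371/78, M_2 = 563/39, M_3 = -2903/78.
On [0, 2], s(x) = 5 + 1·x - 107/156·x² - 11/39·x³.
With x = 1/2: s(1/2) = 1101/208.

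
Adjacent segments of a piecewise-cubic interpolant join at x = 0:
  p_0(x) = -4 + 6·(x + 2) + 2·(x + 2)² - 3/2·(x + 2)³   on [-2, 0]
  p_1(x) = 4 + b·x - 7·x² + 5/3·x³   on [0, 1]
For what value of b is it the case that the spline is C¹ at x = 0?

p_0'(x) = 6 + 4·(x + 2) - 9/2·(x + 2)², so p_0'(0) = -4. On the right, p_1'(0) = b, so b = -4.

-4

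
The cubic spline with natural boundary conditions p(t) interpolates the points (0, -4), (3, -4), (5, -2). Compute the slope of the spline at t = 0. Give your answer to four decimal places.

-0.3000

Let M_i = p''(x_i). Step sizes h_i = 3, 2; slopes of the chords Δ_i = (y_(i+1) - y_i)/h_i = 0, 1.
  3·M_0 + 10·M_1 + 2·M_2 = 6(Δ_1 - Δ_0) = 6
Natural end conditions: M_0 = M_2 = 0.
Forward elimination and back-substitution give M_0 = 0, M_1 = 3/5, M_2 = 0.
On [0, 3], p'(t) = b_0 + 2c_0·t + 3d_0·t² with b_0 = Δ_0 - h_0(2M_0 + M_1)/6 = -3/10, c_0 = M_0/2 = 0, d_0 = (M_1 - M_0)/(6h_0) = 1/30. So p'(0) = -3/10.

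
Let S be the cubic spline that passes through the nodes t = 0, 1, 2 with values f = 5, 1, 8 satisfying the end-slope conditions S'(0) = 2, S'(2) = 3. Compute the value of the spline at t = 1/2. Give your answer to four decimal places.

Let M_i = S''(x_i). Step sizes h_i = 1, 1; slopes of the chords Δ_i = (y_(i+1) - y_i)/h_i = -4, 7.
  1·M_0 + 4·M_1 + 1·M_2 = 6(Δ_1 - Δ_0) = 66
Clamped end conditions give two more equations: 2h_0·M_0 + h_0·M_1 = 6(Δ_0 - S'(0)) = -36 and h_1·M_1 + 2h_1·M_2 = 6(S'(2) - Δ_1) = -24.
Forward elimination and back-substitution give M_0 = -34, M_1 = 32, M_2 = -28.
On [0, 1], S(t) = 5 + 2·t - 17·t² + 11·t³.
With t = 1/2: S(1/2) = 25/8.

3.1250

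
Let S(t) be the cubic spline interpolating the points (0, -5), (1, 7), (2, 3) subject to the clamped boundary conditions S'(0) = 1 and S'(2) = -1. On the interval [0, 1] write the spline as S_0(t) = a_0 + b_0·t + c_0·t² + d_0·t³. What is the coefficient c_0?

28

With M_i denoting the second derivative at x_i, h_i = 1, 1, and Δ_i = (y_(i+1) − y_i)/h_i = 12, -4:
  1·M_0 + 4·M_1 + 1·M_2 = 6(Δ_1 - Δ_0) = -96
Clamped end conditions give two more equations: 2h_0·M_0 + h_0·M_1 = 6(Δ_0 - S'(0)) = 66 and h_1·M_1 + 2h_1·M_2 = 6(S'(2) - Δ_1) = 18.
Solving: M_0 = 56, M_1 = -46, M_2 = 32.
On [0, 1], with S_0(t) = a_0 + b_0·t + c_0·t² + d_0·t³: c_0 = M_0/2 = 28, d_0 = (M_1 - M_0)/(6h_0) = -17, b_0 = Δ_0 - h_0(2M_0 + M_1)/6 = 1.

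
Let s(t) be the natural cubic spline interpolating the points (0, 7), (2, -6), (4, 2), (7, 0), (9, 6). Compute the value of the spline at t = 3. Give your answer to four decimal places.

-2.8710

Put σ_i = s'' at the i-th knot. Here h = (2, 2, 3, 2) and Δ = (-13/2, 4, -2/3, 3), so the interior equations h_(i-1)·σ_(i-1) + 2(h_(i-1)+h_i)·σ_i + h_i·σ_(i+1) = 6(Δ_i − Δ_(i-1)) read
  2·σ_0 + 8·σ_1 + 2·σ_2 = 6(Δ_1 - Δ_0) = 63
  2·σ_1 + 10·σ_2 + 3·σ_3 = 6(Δ_2 - Δ_1) = -28
  3·σ_2 + 10·σ_3 + 2·σ_4 = 6(Δ_3 - Δ_2) = 22
Natural end conditions: σ_0 = σ_4 = 0.
Solving the tridiagonal system: σ_0 = 0, σ_1 = 6425/688, σ_2 = -1007/172, σ_3 = 1361/344, σ_4 = 0.
On [2, 4], s(t) = -6 - 283/1032·(t - 2) + 6425/1376·(t - 2)² - 10453/8256·(t - 2)³.
With (t - 2) = 1: s(3) = -7901/2752.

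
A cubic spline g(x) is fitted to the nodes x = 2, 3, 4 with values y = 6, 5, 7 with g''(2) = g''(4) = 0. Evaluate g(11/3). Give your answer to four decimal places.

6.1111

With σ_i denoting the second derivative at x_i, h_i = 1, 1, and Δ_i = (y_(i+1) − y_i)/h_i = -1, 2:
  1·σ_0 + 4·σ_1 + 1·σ_2 = 6(Δ_1 - Δ_0) = 18
Natural end conditions: σ_0 = σ_2 = 0.
Solving: σ_0 = 0, σ_1 = 9/2, σ_2 = 0.
On [3, 4], g(x) = 5 + 1/2·(x - 3) + 9/4·(x - 3)² - 3/4·(x - 3)³.
With (x - 3) = 2/3: g(11/3) = 55/9.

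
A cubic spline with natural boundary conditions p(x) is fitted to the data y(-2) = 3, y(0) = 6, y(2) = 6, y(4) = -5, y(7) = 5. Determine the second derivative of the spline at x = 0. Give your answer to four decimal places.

0.3310

Let M_i = p''(x_i). Step sizes h_i = 2, 2, 2, 3; slopes of the chords Δ_i = (y_(i+1) - y_i)/h_i = 3/2, 0, -11/2, 10/3.
  2·M_0 + 8·M_1 + 2·M_2 = 6(Δ_1 - Δ_0) = -9
  2·M_1 + 8·M_2 + 2·M_3 = 6(Δ_2 - Δ_1) = -33
  2·M_2 + 10·M_3 + 3·M_4 = 6(Δ_3 - Δ_2) = 53
Natural end conditions: M_0 = M_4 = 0.
Forward elimination and back-substitution give M_0 = 0, M_1 = 47/142, M_2 = -827/142, M_3 = 459/71, M_4 = 0.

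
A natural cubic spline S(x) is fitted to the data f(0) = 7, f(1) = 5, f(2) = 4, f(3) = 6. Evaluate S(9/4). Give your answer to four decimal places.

4.2594

Write M_i for S''(x_i). With h_i = 1, 1, 1 and divided differences Δ_i = -2, -1, 2, the continuity of S' gives the tridiagonal system
  1·M_0 + 4·M_1 + 1·M_2 = 6(Δ_1 - Δ_0) = 6
  1·M_1 + 4·M_2 + 1·M_3 = 6(Δ_2 - Δ_1) = 18
Natural end conditions: M_0 = M_3 = 0.
Solving: M_0 = 0, M_1 = 2/5, M_2 = 22/5, M_3 = 0.
On [2, 3], S(x) = 4 + 8/15·(x - 2) + 11/5·(x - 2)² - 11/15·(x - 2)³.
With (x - 2) = 1/4: S(9/4) = 1363/320.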